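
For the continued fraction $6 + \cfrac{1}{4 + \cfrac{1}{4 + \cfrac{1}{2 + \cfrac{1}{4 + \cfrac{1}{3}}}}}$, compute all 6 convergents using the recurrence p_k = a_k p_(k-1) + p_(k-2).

6/1, 25/4, 106/17, 237/38, 1054/169, 3399/545

Using the convergent recurrence p_i = a_i*p_{i-1} + p_{i-2}, q_i = a_i*q_{i-1} + q_{i-2} with p_{-2}=0, p_{-1}=1, q_{-2}=1, q_{-1}=0:
  i=0: a_0=6, p_0 = 6*1 + 0 = 6, q_0 = 6*0 + 1 = 1.
  i=1: a_1=4, p_1 = 4*6 + 1 = 25, q_1 = 4*1 + 0 = 4.
  i=2: a_2=4, p_2 = 4*25 + 6 = 106, q_2 = 4*4 + 1 = 17.
  i=3: a_3=2, p_3 = 2*106 + 25 = 237, q_3 = 2*17 + 4 = 38.
  i=4: a_4=4, p_4 = 4*237 + 106 = 1054, q_4 = 4*38 + 17 = 169.
  i=5: a_5=3, p_5 = 3*1054 + 237 = 3399, q_5 = 3*169 + 38 = 545.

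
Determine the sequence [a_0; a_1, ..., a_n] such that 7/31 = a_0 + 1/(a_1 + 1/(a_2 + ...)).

[0; 4, 2, 3]

Run the Euclidean algorithm on 7 and 31; the successive quotients are the partial quotients a_0, a_1, ... (each step inverts the fractional part left over by the previous one):
  7 = 0*31 + 7, so a_0 = 0.
  31 = 4*7 + 3, so a_1 = 4.
  7 = 2*3 + 1, so a_2 = 2.
  3 = 3*1 + 0, so a_3 = 3.
The remainder reaches 0 after 4 divisions, so the expansion has 4 partial quotients, read off in order.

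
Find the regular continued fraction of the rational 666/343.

[1; 1, 16, 6, 1, 2]

Run the Euclidean algorithm on 666 and 343; the successive quotients are the partial quotients a_0, a_1, ... (each step inverts the fractional part left over by the previous one):
  666 = 1*343 + 323, so a_0 = 1.
  343 = 1*323 + 20, so a_1 = 1.
  323 = 16*20 + 3, so a_2 = 16.
  20 = 6*3 + 2, so a_3 = 6.
  3 = 1*2 + 1, so a_4 = 1.
  2 = 2*1 + 0, so a_5 = 2.
The remainder reaches 0 after 6 divisions, so the expansion has 6 partial quotients, read off in order.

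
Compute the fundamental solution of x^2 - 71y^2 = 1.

(x, y) = (3480, 413)

First expand sqrt(71) as a continued fraction. With x_i = (sqrt(71) + m_i)/d_i and (m_0, d_0) = (0, 1): a_0 = floor(sqrt(71)) = 8, since 8^2 = 64 <= 71 < 81 = 9^2.
Iterate m_{i+1} = d_i*a_i - m_i, d_{i+1} = (71 - m_{i+1}^2)/d_i, a_{i+1} = floor((a_0 + m_{i+1})/d_{i+1}):
  m_1 = 1*8 - 0 = 8, d_1 = (71 - 8^2)/1 = 7/1 = 7, a_1 = floor((8 + 8)/7) = 2.
  m_2 = 7*2 - 8 = 6, d_2 = (71 - 6^2)/7 = 35/7 = 5, a_2 = floor((8 + 6)/5) = 2.
  m_3 = 5*2 - 6 = 4, d_3 = (71 - 4^2)/5 = 55/5 = 11, a_3 = floor((8 + 4)/11) = 1.
  m_4 = 11*1 - 4 = 7, d_4 = (71 - 7^2)/11 = 22/11 = 2, a_4 = floor((8 + 7)/2) = 7.
  m_5 = 2*7 - 7 = 7, d_5 = (71 - 7^2)/2 = 22/2 = 11, a_5 = floor((8 + 7)/11) = 1.
  m_6 = 11*1 - 7 = 4, d_6 = (71 - 4^2)/11 = 55/11 = 5, a_6 = floor((8 + 4)/5) = 2.
  m_7 = 5*2 - 4 = 6, d_7 = (71 - 6^2)/5 = 35/5 = 7, a_7 = floor((8 + 6)/7) = 2.
  m_8 = 7*2 - 6 = 8, d_8 = (71 - 8^2)/7 = 7/7 = 1, a_8 = floor((8 + 8)/1) = 16.
  m_9 = 1*16 - 8 = 8, d_9 = (71 - 8^2)/1 = 7/1 = 7: (m_9, d_9) = (m_1, d_1) = (8, 7), so from here the quotients repeat a_1, ..., a_8; the period length is 8.
So sqrt(71) = [8; (2, 2, 1, 7, 1, 2, 2, 16)] with period length k = 8.
k is even, so the fundamental solution of x^2 - 71y^2 = 1 is (p_{k-1}, q_{k-1}) = (p_7, q_7); compute convergents through index 7.
Convergents (p_i = a_i*p_{i-1} + p_{i-2}, q_i = a_i*q_{i-1} + q_{i-2} with p_{-2}=0, p_{-1}=1, q_{-2}=1, q_{-1}=0):
  i=0: a_0=8, p_0 = 8*1 + 0 = 8, q_0 = 8*0 + 1 = 1.
  i=1: a_1=2, p_1 = 2*8 + 1 = 17, q_1 = 2*1 + 0 = 2.
  i=2: a_2=2, p_2 = 2*17 + 8 = 42, q_2 = 2*2 + 1 = 5.
  i=3: a_3=1, p_3 = 1*42 + 17 = 59, q_3 = 1*5 + 2 = 7.
  i=4: a_4=7, p_4 = 7*59 + 42 = 455, q_4 = 7*7 + 5 = 54.
  i=5: a_5=1, p_5 = 1*455 + 59 = 514, q_5 = 1*54 + 7 = 61.
  i=6: a_6=2, p_6 = 2*514 + 455 = 1483, q_6 = 2*61 + 54 = 176.
  i=7: a_7=2, p_7 = 2*1483 + 514 = 3480, q_7 = 2*176 + 61 = 413.
Check: 3480^2 - 71*413^2 = 12110400 - 12110399 = 1, so (x, y) = (3480, 413) solves the equation, and by the theorem it is the least positive solution.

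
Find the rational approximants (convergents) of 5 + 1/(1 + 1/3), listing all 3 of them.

Using the convergent recurrence p_i = a_i*p_{i-1} + p_{i-2}, q_i = a_i*q_{i-1} + q_{i-2} with p_{-2}=0, p_{-1}=1, q_{-2}=1, q_{-1}=0:
  i=0: a_0=5, p_0 = 5*1 + 0 = 5, q_0 = 5*0 + 1 = 1.
  i=1: a_1=1, p_1 = 1*5 + 1 = 6, q_1 = 1*1 + 0 = 1.
  i=2: a_2=3, p_2 = 3*6 + 5 = 23, q_2 = 3*1 + 1 = 4.

5/1, 6/1, 23/4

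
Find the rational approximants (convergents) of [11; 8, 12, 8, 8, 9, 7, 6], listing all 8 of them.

11/1, 89/8, 1079/97, 8721/784, 70847/6369, 646344/58105, 4595255/413104, 28217874/2536729

Using the convergent recurrence p_i = a_i*p_{i-1} + p_{i-2}, q_i = a_i*q_{i-1} + q_{i-2} with p_{-2}=0, p_{-1}=1, q_{-2}=1, q_{-1}=0:
  i=0: a_0=11, p_0 = 11*1 + 0 = 11, q_0 = 11*0 + 1 = 1.
  i=1: a_1=8, p_1 = 8*11 + 1 = 89, q_1 = 8*1 + 0 = 8.
  i=2: a_2=12, p_2 = 12*89 + 11 = 1079, q_2 = 12*8 + 1 = 97.
  i=3: a_3=8, p_3 = 8*1079 + 89 = 8721, q_3 = 8*97 + 8 = 784.
  i=4: a_4=8, p_4 = 8*8721 + 1079 = 70847, q_4 = 8*784 + 97 = 6369.
  i=5: a_5=9, p_5 = 9*70847 + 8721 = 646344, q_5 = 9*6369 + 784 = 58105.
  i=6: a_6=7, p_6 = 7*646344 + 70847 = 4595255, q_6 = 7*58105 + 6369 = 413104.
  i=7: a_7=6, p_7 = 6*4595255 + 646344 = 28217874, q_7 = 6*413104 + 58105 = 2536729.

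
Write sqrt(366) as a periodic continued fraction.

Write x_i = (sqrt(366) + m_i)/d_i with (m_0, d_0) = (0, 1). a_0 = floor(sqrt(366)) = 19, since 19^2 = 361 <= 366 < 400 = 20^2.
Iterate m_{i+1} = d_i*a_i - m_i, d_{i+1} = (366 - m_{i+1}^2)/d_i, a_{i+1} = floor((a_0 + m_{i+1})/d_{i+1}):
  m_1 = 1*19 - 0 = 19, d_1 = (366 - 19^2)/1 = 5/1 = 5, a_1 = floor((19 + 19)/5) = 7.
  m_2 = 5*7 - 19 = 16, d_2 = (366 - 16^2)/5 = 110/5 = 22, a_2 = floor((19 + 16)/22) = 1.
  m_3 = 22*1 - 16 = 6, d_3 = (366 - 6^2)/22 = 330/22 = 15, a_3 = floor((19 + 6)/15) = 1.
  m_4 = 15*1 - 6 = 9, d_4 = (366 - 9^2)/15 = 285/15 = 19, a_4 = floor((19 + 9)/19) = 1.
  m_5 = 19*1 - 9 = 10, d_5 = (366 - 10^2)/19 = 266/19 = 14, a_5 = floor((19 + 10)/14) = 2.
  m_6 = 14*2 - 10 = 18, d_6 = (366 - 18^2)/14 = 42/14 = 3, a_6 = floor((19 + 18)/3) = 12.
  m_7 = 3*12 - 18 = 18, d_7 = (366 - 18^2)/3 = 42/3 = 14, a_7 = floor((19 + 18)/14) = 2.
  m_8 = 14*2 - 18 = 10, d_8 = (366 - 10^2)/14 = 266/14 = 19, a_8 = floor((19 + 10)/19) = 1.
  m_9 = 19*1 - 10 = 9, d_9 = (366 - 9^2)/19 = 285/19 = 15, a_9 = floor((19 + 9)/15) = 1.
  m_10 = 15*1 - 9 = 6, d_10 = (366 - 6^2)/15 = 330/15 = 22, a_10 = floor((19 + 6)/22) = 1.
  m_11 = 22*1 - 6 = 16, d_11 = (366 - 16^2)/22 = 110/22 = 5, a_11 = floor((19 + 16)/5) = 7.
  m_12 = 5*7 - 16 = 19, d_12 = (366 - 19^2)/5 = 5/5 = 1, a_12 = floor((19 + 19)/1) = 38.
  m_13 = 1*38 - 19 = 19, d_13 = (366 - 19^2)/1 = 5/1 = 5: (m_13, d_13) = (m_1, d_1) = (19, 5), so from here the quotients repeat a_1, ..., a_12; the period length is 12.
Hence the expansion of sqrt(366) is a_0 = 19 followed by the repeating block 7, 1, 1, 1, 2, 12, 2, 1, 1, 1, 7, 38 (period 12).

[19; (7, 1, 1, 1, 2, 12, 2, 1, 1, 1, 7, 38)]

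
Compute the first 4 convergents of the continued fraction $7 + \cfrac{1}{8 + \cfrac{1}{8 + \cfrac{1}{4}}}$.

Using the convergent recurrence p_i = a_i*p_{i-1} + p_{i-2}, q_i = a_i*q_{i-1} + q_{i-2} with p_{-2}=0, p_{-1}=1, q_{-2}=1, q_{-1}=0:
  i=0: a_0=7, p_0 = 7*1 + 0 = 7, q_0 = 7*0 + 1 = 1.
  i=1: a_1=8, p_1 = 8*7 + 1 = 57, q_1 = 8*1 + 0 = 8.
  i=2: a_2=8, p_2 = 8*57 + 7 = 463, q_2 = 8*8 + 1 = 65.
  i=3: a_3=4, p_3 = 4*463 + 57 = 1909, q_3 = 4*65 + 8 = 268.

7/1, 57/8, 463/65, 1909/268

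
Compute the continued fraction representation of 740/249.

[2; 1, 34, 1, 1, 3]

Run the Euclidean algorithm on 740 and 249; the successive quotients are the partial quotients a_0, a_1, ... (each step inverts the fractional part left over by the previous one):
  740 = 2*249 + 242, so a_0 = 2.
  249 = 1*242 + 7, so a_1 = 1.
  242 = 34*7 + 4, so a_2 = 34.
  7 = 1*4 + 3, so a_3 = 1.
  4 = 1*3 + 1, so a_4 = 1.
  3 = 3*1 + 0, so a_5 = 3.
The remainder reaches 0 after 6 divisions, so the expansion has 6 partial quotients, read off in order.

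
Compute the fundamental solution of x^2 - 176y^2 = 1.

(x, y) = (199, 15)

First expand sqrt(176) as a continued fraction. With x_i = (sqrt(176) + m_i)/d_i and (m_0, d_0) = (0, 1): a_0 = floor(sqrt(176)) = 13, since 13^2 = 169 <= 176 < 196 = 14^2.
Iterate m_{i+1} = d_i*a_i - m_i, d_{i+1} = (176 - m_{i+1}^2)/d_i, a_{i+1} = floor((a_0 + m_{i+1})/d_{i+1}):
  m_1 = 1*13 - 0 = 13, d_1 = (176 - 13^2)/1 = 7/1 = 7, a_1 = floor((13 + 13)/7) = 3.
  m_2 = 7*3 - 13 = 8, d_2 = (176 - 8^2)/7 = 112/7 = 16, a_2 = floor((13 + 8)/16) = 1.
  m_3 = 16*1 - 8 = 8, d_3 = (176 - 8^2)/16 = 112/16 = 7, a_3 = floor((13 + 8)/7) = 3.
  m_4 = 7*3 - 8 = 13, d_4 = (176 - 13^2)/7 = 7/7 = 1, a_4 = floor((13 + 13)/1) = 26.
  m_5 = 1*26 - 13 = 13, d_5 = (176 - 13^2)/1 = 7/1 = 7: (m_5, d_5) = (m_1, d_1) = (13, 7), so from here the quotients repeat a_1, ..., a_4; the period length is 4.
So sqrt(176) = [13; (3, 1, 3, 26)] with period length k = 4.
k is even, so the fundamental solution of x^2 - 176y^2 = 1 is (p_{k-1}, q_{k-1}) = (p_3, q_3); compute convergents through index 3.
Convergents (p_i = a_i*p_{i-1} + p_{i-2}, q_i = a_i*q_{i-1} + q_{i-2} with p_{-2}=0, p_{-1}=1, q_{-2}=1, q_{-1}=0):
  i=0: a_0=13, p_0 = 13*1 + 0 = 13, q_0 = 13*0 + 1 = 1.
  i=1: a_1=3, p_1 = 3*13 + 1 = 40, q_1 = 3*1 + 0 = 3.
  i=2: a_2=1, p_2 = 1*40 + 13 = 53, q_2 = 1*3 + 1 = 4.
  i=3: a_3=3, p_3 = 3*53 + 40 = 199, q_3 = 3*4 + 3 = 15.
Check: 199^2 - 176*15^2 = 39601 - 39600 = 1, so (x, y) = (199, 15) solves the equation, and by the theorem it is the least positive solution.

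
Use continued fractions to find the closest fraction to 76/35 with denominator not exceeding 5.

Expand x = 76/35 as a continued fraction with the Euclidean algorithm:
  76 = 2*35 + 6, so a_0 = 2.
  35 = 5*6 + 5, so a_1 = 5.
  6 = 1*5 + 1, so a_2 = 1.
  5 = 5*1 + 0, so a_3 = 5.
so x = [2; 5, 1, 5].
Convergents (p_i = a_i*p_{i-1} + p_{i-2}, q_i = a_i*q_{i-1} + q_{i-2} with p_{-2}=0, p_{-1}=1, q_{-2}=1, q_{-1}=0), until the denominator exceeds 5:
  i=0: a_0=2, p_0 = 2*1 + 0 = 2, q_0 = 2*0 + 1 = 1.
  i=1: a_1=5, p_1 = 5*2 + 1 = 11, q_1 = 5*1 + 0 = 5.
  i=2: a_2=1, p_2 = 1*11 + 2 = 13, q_2 = 1*5 + 1 = 6.
q_2 = 6 > 5, so the last convergent with denominator <= 5 is p_1/q_1 = 11/5.
The closest fraction with denominator <= 5 is either p_1/q_1 or the intermediate fraction (k*p_1 + p_0)/(k*q_1 + q_0) with the largest k >= 1 whose denominator stays <= 5; these approach x as k grows, and every other convergent or intermediate fraction in range is farther away.
Largest k: floor((5 - q_0)/q_1) = floor((5 - 1)/5) = 0.
Since k = 0, no intermediate fraction beyond p_1/q_1 has denominator <= 5, so the convergent 11/5 is the closest (its error is |76*5 - 11*35|/(35*5) = 5/175).

11/5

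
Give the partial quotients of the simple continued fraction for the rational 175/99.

Run the Euclidean algorithm on 175 and 99; the successive quotients are the partial quotients a_0, a_1, ... (each step inverts the fractional part left over by the previous one):
  175 = 1*99 + 76, so a_0 = 1.
  99 = 1*76 + 23, so a_1 = 1.
  76 = 3*23 + 7, so a_2 = 3.
  23 = 3*7 + 2, so a_3 = 3.
  7 = 3*2 + 1, so a_4 = 3.
  2 = 2*1 + 0, so a_5 = 2.
The remainder reaches 0 after 6 divisions, so the expansion has 6 partial quotients, read off in order.

[1; 1, 3, 3, 3, 2]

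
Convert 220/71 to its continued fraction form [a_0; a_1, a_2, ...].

Run the Euclidean algorithm on 220 and 71; the successive quotients are the partial quotients a_0, a_1, ... (each step inverts the fractional part left over by the previous one):
  220 = 3*71 + 7, so a_0 = 3.
  71 = 10*7 + 1, so a_1 = 10.
  7 = 7*1 + 0, so a_2 = 7.
The remainder reaches 0 after 3 divisions, so the expansion has 3 partial quotients, read off in order.

[3; 10, 7]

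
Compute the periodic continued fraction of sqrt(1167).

[34; (6, 5, 11, 5, 6, 68)]

Write x_i = (sqrt(1167) + m_i)/d_i with (m_0, d_0) = (0, 1). a_0 = floor(sqrt(1167)) = 34, since 34^2 = 1156 <= 1167 < 1225 = 35^2.
Iterate m_{i+1} = d_i*a_i - m_i, d_{i+1} = (1167 - m_{i+1}^2)/d_i, a_{i+1} = floor((a_0 + m_{i+1})/d_{i+1}):
  m_1 = 1*34 - 0 = 34, d_1 = (1167 - 34^2)/1 = 11/1 = 11, a_1 = floor((34 + 34)/11) = 6.
  m_2 = 11*6 - 34 = 32, d_2 = (1167 - 32^2)/11 = 143/11 = 13, a_2 = floor((34 + 32)/13) = 5.
  m_3 = 13*5 - 32 = 33, d_3 = (1167 - 33^2)/13 = 78/13 = 6, a_3 = floor((34 + 33)/6) = 11.
  m_4 = 6*11 - 33 = 33, d_4 = (1167 - 33^2)/6 = 78/6 = 13, a_4 = floor((34 + 33)/13) = 5.
  m_5 = 13*5 - 33 = 32, d_5 = (1167 - 32^2)/13 = 143/13 = 11, a_5 = floor((34 + 32)/11) = 6.
  m_6 = 11*6 - 32 = 34, d_6 = (1167 - 34^2)/11 = 11/11 = 1, a_6 = floor((34 + 34)/1) = 68.
  m_7 = 1*68 - 34 = 34, d_7 = (1167 - 34^2)/1 = 11/1 = 11: (m_7, d_7) = (m_1, d_1) = (34, 11), so from here the quotients repeat a_1, ..., a_6; the period length is 6.
Hence the expansion of sqrt(1167) is a_0 = 34 followed by the repeating block 6, 5, 11, 5, 6, 68 (period 6).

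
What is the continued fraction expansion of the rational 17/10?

Run the Euclidean algorithm on 17 and 10; the successive quotients are the partial quotients a_0, a_1, ... (each step inverts the fractional part left over by the previous one):
  17 = 1*10 + 7, so a_0 = 1.
  10 = 1*7 + 3, so a_1 = 1.
  7 = 2*3 + 1, so a_2 = 2.
  3 = 3*1 + 0, so a_3 = 3.
The remainder reaches 0 after 4 divisions, so the expansion has 4 partial quotients, read off in order.

[1; 1, 2, 3]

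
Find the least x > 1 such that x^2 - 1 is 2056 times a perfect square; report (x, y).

First expand sqrt(2056) as a continued fraction. With x_i = (sqrt(2056) + m_i)/d_i and (m_0, d_0) = (0, 1): a_0 = floor(sqrt(2056)) = 45, since 45^2 = 2025 <= 2056 < 2116 = 46^2.
Iterate m_{i+1} = d_i*a_i - m_i, d_{i+1} = (2056 - m_{i+1}^2)/d_i, a_{i+1} = floor((a_0 + m_{i+1})/d_{i+1}):
  m_1 = 1*45 - 0 = 45, d_1 = (2056 - 45^2)/1 = 31/1 = 31, a_1 = floor((45 + 45)/31) = 2.
  m_2 = 31*2 - 45 = 17, d_2 = (2056 - 17^2)/31 = 1767/31 = 57, a_2 = floor((45 + 17)/57) = 1.
  m_3 = 57*1 - 17 = 40, d_3 = (2056 - 40^2)/57 = 456/57 = 8, a_3 = floor((45 + 40)/8) = 10.
  m_4 = 8*10 - 40 = 40, d_4 = (2056 - 40^2)/8 = 456/8 = 57, a_4 = floor((45 + 40)/57) = 1.
  m_5 = 57*1 - 40 = 17, d_5 = (2056 - 17^2)/57 = 1767/57 = 31, a_5 = floor((45 + 17)/31) = 2.
  m_6 = 31*2 - 17 = 45, d_6 = (2056 - 45^2)/31 = 31/31 = 1, a_6 = floor((45 + 45)/1) = 90.
  m_7 = 1*90 - 45 = 45, d_7 = (2056 - 45^2)/1 = 31/1 = 31: (m_7, d_7) = (m_1, d_1) = (45, 31), so from here the quotients repeat a_1, ..., a_6; the period length is 6.
So sqrt(2056) = [45; (2, 1, 10, 1, 2, 90)] with period length k = 6.
k is even, so the fundamental solution of x^2 - 2056y^2 = 1 is (p_{k-1}, q_{k-1}) = (p_5, q_5); compute convergents through index 5.
Convergents (p_i = a_i*p_{i-1} + p_{i-2}, q_i = a_i*q_{i-1} + q_{i-2} with p_{-2}=0, p_{-1}=1, q_{-2}=1, q_{-1}=0):
  i=0: a_0=45, p_0 = 45*1 + 0 = 45, q_0 = 45*0 + 1 = 1.
  i=1: a_1=2, p_1 = 2*45 + 1 = 91, q_1 = 2*1 + 0 = 2.
  i=2: a_2=1, p_2 = 1*91 + 45 = 136, q_2 = 1*2 + 1 = 3.
  i=3: a_3=10, p_3 = 10*136 + 91 = 1451, q_3 = 10*3 + 2 = 32.
  i=4: a_4=1, p_4 = 1*1451 + 136 = 1587, q_4 = 1*32 + 3 = 35.
  i=5: a_5=2, p_5 = 2*1587 + 1451 = 4625, q_5 = 2*35 + 32 = 102.
Check: 4625^2 - 2056*102^2 = 21390625 - 21390624 = 1, so (x, y) = (4625, 102) solves the equation, and by the theorem it is the least positive solution.

(x, y) = (4625, 102)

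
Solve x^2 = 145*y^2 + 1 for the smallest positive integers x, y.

(x, y) = (289, 24)

First expand sqrt(145) as a continued fraction. With x_i = (sqrt(145) + m_i)/d_i and (m_0, d_0) = (0, 1): a_0 = floor(sqrt(145)) = 12, since 12^2 = 144 <= 145 < 169 = 13^2.
Iterate m_{i+1} = d_i*a_i - m_i, d_{i+1} = (145 - m_{i+1}^2)/d_i, a_{i+1} = floor((a_0 + m_{i+1})/d_{i+1}):
  m_1 = 1*12 - 0 = 12, d_1 = (145 - 12^2)/1 = 1/1 = 1, a_1 = floor((12 + 12)/1) = 24.
  m_2 = 1*24 - 12 = 12, d_2 = (145 - 12^2)/1 = 1/1 = 1: (m_2, d_2) = (m_1, d_1) = (12, 1), so from here the quotient a_1 repeats; the period length is 1.
So sqrt(145) = [12; (24)] with period length k = 1.
k is odd, so (p_{k-1}, q_{k-1}) only solves x^2 - 145y^2 = -1 and the fundamental solution of x^2 - 145y^2 = 1 is (p_{2k-1}, q_{2k-1}) = (p_1, q_1); compute convergents through index 1, running through the period twice.
Convergents (p_i = a_i*p_{i-1} + p_{i-2}, q_i = a_i*q_{i-1} + q_{i-2} with p_{-2}=0, p_{-1}=1, q_{-2}=1, q_{-1}=0):
  i=0: a_0=12, p_0 = 12*1 + 0 = 12, q_0 = 12*0 + 1 = 1.
  i=1: a_1=24, p_1 = 24*12 + 1 = 289, q_1 = 24*1 + 0 = 24.
Indeed p_0^2 - 145*q_0^2 = 144 - 145 = -1, not +1.
Check: 289^2 - 145*24^2 = 83521 - 83520 = 1, so (x, y) = (289, 24) solves the equation, and by the theorem it is the least positive solution.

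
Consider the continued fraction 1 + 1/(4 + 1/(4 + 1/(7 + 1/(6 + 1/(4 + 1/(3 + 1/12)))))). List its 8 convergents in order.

Using the convergent recurrence p_i = a_i*p_{i-1} + p_{i-2}, q_i = a_i*q_{i-1} + q_{i-2} with p_{-2}=0, p_{-1}=1, q_{-2}=1, q_{-1}=0:
  i=0: a_0=1, p_0 = 1*1 + 0 = 1, q_0 = 1*0 + 1 = 1.
  i=1: a_1=4, p_1 = 4*1 + 1 = 5, q_1 = 4*1 + 0 = 4.
  i=2: a_2=4, p_2 = 4*5 + 1 = 21, q_2 = 4*4 + 1 = 17.
  i=3: a_3=7, p_3 = 7*21 + 5 = 152, q_3 = 7*17 + 4 = 123.
  i=4: a_4=6, p_4 = 6*152 + 21 = 933, q_4 = 6*123 + 17 = 755.
  i=5: a_5=4, p_5 = 4*933 + 152 = 3884, q_5 = 4*755 + 123 = 3143.
  i=6: a_6=3, p_6 = 3*3884 + 933 = 12585, q_6 = 3*3143 + 755 = 10184.
  i=7: a_7=12, p_7 = 12*12585 + 3884 = 154904, q_7 = 12*10184 + 3143 = 125351.

1/1, 5/4, 21/17, 152/123, 933/755, 3884/3143, 12585/10184, 154904/125351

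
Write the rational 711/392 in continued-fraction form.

Run the Euclidean algorithm on 711 and 392; the successive quotients are the partial quotients a_0, a_1, ... (each step inverts the fractional part left over by the previous one):
  711 = 1*392 + 319, so a_0 = 1.
  392 = 1*319 + 73, so a_1 = 1.
  319 = 4*73 + 27, so a_2 = 4.
  73 = 2*27 + 19, so a_3 = 2.
  27 = 1*19 + 8, so a_4 = 1.
  19 = 2*8 + 3, so a_5 = 2.
  8 = 2*3 + 2, so a_6 = 2.
  3 = 1*2 + 1, so a_7 = 1.
  2 = 2*1 + 0, so a_8 = 2.
The remainder reaches 0 after 9 divisions, so the expansion has 9 partial quotients, read off in order.

[1; 1, 4, 2, 1, 2, 2, 1, 2]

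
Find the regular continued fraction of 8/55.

[0; 6, 1, 7]

Run the Euclidean algorithm on 8 and 55; the successive quotients are the partial quotients a_0, a_1, ... (each step inverts the fractional part left over by the previous one):
  8 = 0*55 + 8, so a_0 = 0.
  55 = 6*8 + 7, so a_1 = 6.
  8 = 1*7 + 1, so a_2 = 1.
  7 = 7*1 + 0, so a_3 = 7.
The remainder reaches 0 after 4 divisions, so the expansion has 4 partial quotients, read off in order.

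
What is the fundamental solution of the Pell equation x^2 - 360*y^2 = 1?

(x, y) = (19, 1)

First expand sqrt(360) as a continued fraction. With x_i = (sqrt(360) + m_i)/d_i and (m_0, d_0) = (0, 1): a_0 = floor(sqrt(360)) = 18, since 18^2 = 324 <= 360 < 361 = 19^2.
Iterate m_{i+1} = d_i*a_i - m_i, d_{i+1} = (360 - m_{i+1}^2)/d_i, a_{i+1} = floor((a_0 + m_{i+1})/d_{i+1}):
  m_1 = 1*18 - 0 = 18, d_1 = (360 - 18^2)/1 = 36/1 = 36, a_1 = floor((18 + 18)/36) = 1.
  m_2 = 36*1 - 18 = 18, d_2 = (360 - 18^2)/36 = 36/36 = 1, a_2 = floor((18 + 18)/1) = 36.
  m_3 = 1*36 - 18 = 18, d_3 = (360 - 18^2)/1 = 36/1 = 36: (m_3, d_3) = (m_1, d_1) = (18, 36), so from here the quotients repeat a_1, a_2; the period length is 2.
So sqrt(360) = [18; (1, 36)] with period length k = 2.
k is even, so the fundamental solution of x^2 - 360y^2 = 1 is (p_{k-1}, q_{k-1}) = (p_1, q_1); compute convergents through index 1.
Convergents (p_i = a_i*p_{i-1} + p_{i-2}, q_i = a_i*q_{i-1} + q_{i-2} with p_{-2}=0, p_{-1}=1, q_{-2}=1, q_{-1}=0):
  i=0: a_0=18, p_0 = 18*1 + 0 = 18, q_0 = 18*0 + 1 = 1.
  i=1: a_1=1, p_1 = 1*18 + 1 = 19, q_1 = 1*1 + 0 = 1.
Check: 19^2 - 360*1^2 = 361 - 360 = 1, so (x, y) = (19, 1) solves the equation, and by the theorem it is the least positive solution.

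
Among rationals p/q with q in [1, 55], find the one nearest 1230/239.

211/41

Expand x = 1230/239 as a continued fraction with the Euclidean algorithm:
  1230 = 5*239 + 35, so a_0 = 5.
  239 = 6*35 + 29, so a_1 = 6.
  35 = 1*29 + 6, so a_2 = 1.
  29 = 4*6 + 5, so a_3 = 4.
  6 = 1*5 + 1, so a_4 = 1.
  5 = 5*1 + 0, so a_5 = 5.
so x = [5; 6, 1, 4, 1, 5].
Convergents (p_i = a_i*p_{i-1} + p_{i-2}, q_i = a_i*q_{i-1} + q_{i-2} with p_{-2}=0, p_{-1}=1, q_{-2}=1, q_{-1}=0), until the denominator exceeds 55:
  i=0: a_0=5, p_0 = 5*1 + 0 = 5, q_0 = 5*0 + 1 = 1.
  i=1: a_1=6, p_1 = 6*5 + 1 = 31, q_1 = 6*1 + 0 = 6.
  i=2: a_2=1, p_2 = 1*31 + 5 = 36, q_2 = 1*6 + 1 = 7.
  i=3: a_3=4, p_3 = 4*36 + 31 = 175, q_3 = 4*7 + 6 = 34.
  i=4: a_4=1, p_4 = 1*175 + 36 = 211, q_4 = 1*34 + 7 = 41.
  i=5: a_5=5, p_5 = 5*211 + 175 = 1230, q_5 = 5*41 + 34 = 239.
q_5 = 239 > 55, so the last convergent with denominator <= 55 is p_4/q_4 = 211/41.
The closest fraction with denominator <= 55 is either p_4/q_4 or the intermediate fraction (k*p_4 + p_3)/(k*q_4 + q_3) with the largest k >= 1 whose denominator stays <= 55; these approach x as k grows, and every other convergent or intermediate fraction in range is farther away.
Largest k: floor((55 - q_3)/q_4) = floor((55 - 34)/41) = 0.
Since k = 0, no intermediate fraction beyond p_4/q_4 has denominator <= 55, so the convergent 211/41 is the closest (its error is |1230*41 - 211*239|/(239*41) = 1/9799).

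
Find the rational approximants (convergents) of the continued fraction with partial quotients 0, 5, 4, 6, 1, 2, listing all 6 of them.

Using the convergent recurrence p_i = a_i*p_{i-1} + p_{i-2}, q_i = a_i*q_{i-1} + q_{i-2} with p_{-2}=0, p_{-1}=1, q_{-2}=1, q_{-1}=0:
  i=0: a_0=0, p_0 = 0*1 + 0 = 0, q_0 = 0*0 + 1 = 1.
  i=1: a_1=5, p_1 = 5*0 + 1 = 1, q_1 = 5*1 + 0 = 5.
  i=2: a_2=4, p_2 = 4*1 + 0 = 4, q_2 = 4*5 + 1 = 21.
  i=3: a_3=6, p_3 = 6*4 + 1 = 25, q_3 = 6*21 + 5 = 131.
  i=4: a_4=1, p_4 = 1*25 + 4 = 29, q_4 = 1*131 + 21 = 152.
  i=5: a_5=2, p_5 = 2*29 + 25 = 83, q_5 = 2*152 + 131 = 435.

0/1, 1/5, 4/21, 25/131, 29/152, 83/435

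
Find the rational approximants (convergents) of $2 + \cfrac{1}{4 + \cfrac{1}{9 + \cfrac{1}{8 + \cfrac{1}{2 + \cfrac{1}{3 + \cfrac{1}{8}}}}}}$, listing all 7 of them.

Using the convergent recurrence p_i = a_i*p_{i-1} + p_{i-2}, q_i = a_i*q_{i-1} + q_{i-2} with p_{-2}=0, p_{-1}=1, q_{-2}=1, q_{-1}=0:
  i=0: a_0=2, p_0 = 2*1 + 0 = 2, q_0 = 2*0 + 1 = 1.
  i=1: a_1=4, p_1 = 4*2 + 1 = 9, q_1 = 4*1 + 0 = 4.
  i=2: a_2=9, p_2 = 9*9 + 2 = 83, q_2 = 9*4 + 1 = 37.
  i=3: a_3=8, p_3 = 8*83 + 9 = 673, q_3 = 8*37 + 4 = 300.
  i=4: a_4=2, p_4 = 2*673 + 83 = 1429, q_4 = 2*300 + 37 = 637.
  i=5: a_5=3, p_5 = 3*1429 + 673 = 4960, q_5 = 3*637 + 300 = 2211.
  i=6: a_6=8, p_6 = 8*4960 + 1429 = 41109, q_6 = 8*2211 + 637 = 18325.

2/1, 9/4, 83/37, 673/300, 1429/637, 4960/2211, 41109/18325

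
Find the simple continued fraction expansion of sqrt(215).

Write x_i = (sqrt(215) + m_i)/d_i with (m_0, d_0) = (0, 1). a_0 = floor(sqrt(215)) = 14, since 14^2 = 196 <= 215 < 225 = 15^2.
Iterate m_{i+1} = d_i*a_i - m_i, d_{i+1} = (215 - m_{i+1}^2)/d_i, a_{i+1} = floor((a_0 + m_{i+1})/d_{i+1}):
  m_1 = 1*14 - 0 = 14, d_1 = (215 - 14^2)/1 = 19/1 = 19, a_1 = floor((14 + 14)/19) = 1.
  m_2 = 19*1 - 14 = 5, d_2 = (215 - 5^2)/19 = 190/19 = 10, a_2 = floor((14 + 5)/10) = 1.
  m_3 = 10*1 - 5 = 5, d_3 = (215 - 5^2)/10 = 190/10 = 19, a_3 = floor((14 + 5)/19) = 1.
  m_4 = 19*1 - 5 = 14, d_4 = (215 - 14^2)/19 = 19/19 = 1, a_4 = floor((14 + 14)/1) = 28.
  m_5 = 1*28 - 14 = 14, d_5 = (215 - 14^2)/1 = 19/1 = 19: (m_5, d_5) = (m_1, d_1) = (14, 19), so from here the quotients repeat a_1, ..., a_4; the period length is 4.
Hence the expansion of sqrt(215) is a_0 = 14 followed by the repeating block 1, 1, 1, 28 (period 4).

[14; (1, 1, 1, 28)]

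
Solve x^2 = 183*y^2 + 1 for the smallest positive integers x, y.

First expand sqrt(183) as a continued fraction. With x_i = (sqrt(183) + m_i)/d_i and (m_0, d_0) = (0, 1): a_0 = floor(sqrt(183)) = 13, since 13^2 = 169 <= 183 < 196 = 14^2.
Iterate m_{i+1} = d_i*a_i - m_i, d_{i+1} = (183 - m_{i+1}^2)/d_i, a_{i+1} = floor((a_0 + m_{i+1})/d_{i+1}):
  m_1 = 1*13 - 0 = 13, d_1 = (183 - 13^2)/1 = 14/1 = 14, a_1 = floor((13 + 13)/14) = 1.
  m_2 = 14*1 - 13 = 1, d_2 = (183 - 1^2)/14 = 182/14 = 13, a_2 = floor((13 + 1)/13) = 1.
  m_3 = 13*1 - 1 = 12, d_3 = (183 - 12^2)/13 = 39/13 = 3, a_3 = floor((13 + 12)/3) = 8.
  m_4 = 3*8 - 12 = 12, d_4 = (183 - 12^2)/3 = 39/3 = 13, a_4 = floor((13 + 12)/13) = 1.
  m_5 = 13*1 - 12 = 1, d_5 = (183 - 1^2)/13 = 182/13 = 14, a_5 = floor((13 + 1)/14) = 1.
  m_6 = 14*1 - 1 = 13, d_6 = (183 - 13^2)/14 = 14/14 = 1, a_6 = floor((13 + 13)/1) = 26.
  m_7 = 1*26 - 13 = 13, d_7 = (183 - 13^2)/1 = 14/1 = 14: (m_7, d_7) = (m_1, d_1) = (13, 14), so from here the quotients repeat a_1, ..., a_6; the period length is 6.
So sqrt(183) = [13; (1, 1, 8, 1, 1, 26)] with period length k = 6.
k is even, so the fundamental solution of x^2 - 183y^2 = 1 is (p_{k-1}, q_{k-1}) = (p_5, q_5); compute convergents through index 5.
Convergents (p_i = a_i*p_{i-1} + p_{i-2}, q_i = a_i*q_{i-1} + q_{i-2} with p_{-2}=0, p_{-1}=1, q_{-2}=1, q_{-1}=0):
  i=0: a_0=13, p_0 = 13*1 + 0 = 13, q_0 = 13*0 + 1 = 1.
  i=1: a_1=1, p_1 = 1*13 + 1 = 14, q_1 = 1*1 + 0 = 1.
  i=2: a_2=1, p_2 = 1*14 + 13 = 27, q_2 = 1*1 + 1 = 2.
  i=3: a_3=8, p_3 = 8*27 + 14 = 230, q_3 = 8*2 + 1 = 17.
  i=4: a_4=1, p_4 = 1*230 + 27 = 257, q_4 = 1*17 + 2 = 19.
  i=5: a_5=1, p_5 = 1*257 + 230 = 487, q_5 = 1*19 + 17 = 36.
Check: 487^2 - 183*36^2 = 237169 - 237168 = 1, so (x, y) = (487, 36) solves the equation, and by the theorem it is the least positive solution.

(x, y) = (487, 36)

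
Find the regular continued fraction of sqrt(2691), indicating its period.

Write x_i = (sqrt(2691) + m_i)/d_i with (m_0, d_0) = (0, 1). a_0 = floor(sqrt(2691)) = 51, since 51^2 = 2601 <= 2691 < 2704 = 52^2.
Iterate m_{i+1} = d_i*a_i - m_i, d_{i+1} = (2691 - m_{i+1}^2)/d_i, a_{i+1} = floor((a_0 + m_{i+1})/d_{i+1}):
  m_1 = 1*51 - 0 = 51, d_1 = (2691 - 51^2)/1 = 90/1 = 90, a_1 = floor((51 + 51)/90) = 1.
  m_2 = 90*1 - 51 = 39, d_2 = (2691 - 39^2)/90 = 1170/90 = 13, a_2 = floor((51 + 39)/13) = 6.
  m_3 = 13*6 - 39 = 39, d_3 = (2691 - 39^2)/13 = 1170/13 = 90, a_3 = floor((51 + 39)/90) = 1.
  m_4 = 90*1 - 39 = 51, d_4 = (2691 - 51^2)/90 = 90/90 = 1, a_4 = floor((51 + 51)/1) = 102.
  m_5 = 1*102 - 51 = 51, d_5 = (2691 - 51^2)/1 = 90/1 = 90: (m_5, d_5) = (m_1, d_1) = (51, 90), so from here the quotients repeat a_1, ..., a_4; the period length is 4.
Hence the expansion of sqrt(2691) is a_0 = 51 followed by the repeating block 1, 6, 1, 102 (period 4).

[51; (1, 6, 1, 102)]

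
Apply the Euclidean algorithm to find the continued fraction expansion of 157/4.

Run the Euclidean algorithm on 157 and 4; the successive quotients are the partial quotients a_0, a_1, ... (each step inverts the fractional part left over by the previous one):
  157 = 39*4 + 1, so a_0 = 39.
  4 = 4*1 + 0, so a_1 = 4.
The remainder reaches 0 after 2 divisions, so the expansion has 2 partial quotients, read off in order.

[39; 4]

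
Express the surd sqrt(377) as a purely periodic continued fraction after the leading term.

[19; (2, 2, 2, 38)]

Write x_i = (sqrt(377) + m_i)/d_i with (m_0, d_0) = (0, 1). a_0 = floor(sqrt(377)) = 19, since 19^2 = 361 <= 377 < 400 = 20^2.
Iterate m_{i+1} = d_i*a_i - m_i, d_{i+1} = (377 - m_{i+1}^2)/d_i, a_{i+1} = floor((a_0 + m_{i+1})/d_{i+1}):
  m_1 = 1*19 - 0 = 19, d_1 = (377 - 19^2)/1 = 16/1 = 16, a_1 = floor((19 + 19)/16) = 2.
  m_2 = 16*2 - 19 = 13, d_2 = (377 - 13^2)/16 = 208/16 = 13, a_2 = floor((19 + 13)/13) = 2.
  m_3 = 13*2 - 13 = 13, d_3 = (377 - 13^2)/13 = 208/13 = 16, a_3 = floor((19 + 13)/16) = 2.
  m_4 = 16*2 - 13 = 19, d_4 = (377 - 19^2)/16 = 16/16 = 1, a_4 = floor((19 + 19)/1) = 38.
  m_5 = 1*38 - 19 = 19, d_5 = (377 - 19^2)/1 = 16/1 = 16: (m_5, d_5) = (m_1, d_1) = (19, 16), so from here the quotients repeat a_1, ..., a_4; the period length is 4.
Hence the expansion of sqrt(377) is a_0 = 19 followed by the repeating block 2, 2, 2, 38 (period 4).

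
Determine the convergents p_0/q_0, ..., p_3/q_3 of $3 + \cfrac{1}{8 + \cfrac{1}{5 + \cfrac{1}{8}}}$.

3/1, 25/8, 128/41, 1049/336

Using the convergent recurrence p_i = a_i*p_{i-1} + p_{i-2}, q_i = a_i*q_{i-1} + q_{i-2} with p_{-2}=0, p_{-1}=1, q_{-2}=1, q_{-1}=0:
  i=0: a_0=3, p_0 = 3*1 + 0 = 3, q_0 = 3*0 + 1 = 1.
  i=1: a_1=8, p_1 = 8*3 + 1 = 25, q_1 = 8*1 + 0 = 8.
  i=2: a_2=5, p_2 = 5*25 + 3 = 128, q_2 = 5*8 + 1 = 41.
  i=3: a_3=8, p_3 = 8*128 + 25 = 1049, q_3 = 8*41 + 8 = 336.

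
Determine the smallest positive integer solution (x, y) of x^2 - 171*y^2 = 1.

First expand sqrt(171) as a continued fraction. With x_i = (sqrt(171) + m_i)/d_i and (m_0, d_0) = (0, 1): a_0 = floor(sqrt(171)) = 13, since 13^2 = 169 <= 171 < 196 = 14^2.
Iterate m_{i+1} = d_i*a_i - m_i, d_{i+1} = (171 - m_{i+1}^2)/d_i, a_{i+1} = floor((a_0 + m_{i+1})/d_{i+1}):
  m_1 = 1*13 - 0 = 13, d_1 = (171 - 13^2)/1 = 2/1 = 2, a_1 = floor((13 + 13)/2) = 13.
  m_2 = 2*13 - 13 = 13, d_2 = (171 - 13^2)/2 = 2/2 = 1, a_2 = floor((13 + 13)/1) = 26.
  m_3 = 1*26 - 13 = 13, d_3 = (171 - 13^2)/1 = 2/1 = 2: (m_3, d_3) = (m_1, d_1) = (13, 2), so from here the quotients repeat a_1, a_2; the period length is 2.
So sqrt(171) = [13; (13, 26)] with period length k = 2.
k is even, so the fundamental solution of x^2 - 171y^2 = 1 is (p_{k-1}, q_{k-1}) = (p_1, q_1); compute convergents through index 1.
Convergents (p_i = a_i*p_{i-1} + p_{i-2}, q_i = a_i*q_{i-1} + q_{i-2} with p_{-2}=0, p_{-1}=1, q_{-2}=1, q_{-1}=0):
  i=0: a_0=13, p_0 = 13*1 + 0 = 13, q_0 = 13*0 + 1 = 1.
  i=1: a_1=13, p_1 = 13*13 + 1 = 170, q_1 = 13*1 + 0 = 13.
Check: 170^2 - 171*13^2 = 28900 - 28899 = 1, so (x, y) = (170, 13) solves the equation, and by the theorem it is the least positive solution.

(x, y) = (170, 13)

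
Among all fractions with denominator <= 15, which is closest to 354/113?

Expand x = 354/113 as a continued fraction with the Euclidean algorithm:
  354 = 3*113 + 15, so a_0 = 3.
  113 = 7*15 + 8, so a_1 = 7.
  15 = 1*8 + 7, so a_2 = 1.
  8 = 1*7 + 1, so a_3 = 1.
  7 = 7*1 + 0, so a_4 = 7.
so x = [3; 7, 1, 1, 7].
Convergents (p_i = a_i*p_{i-1} + p_{i-2}, q_i = a_i*q_{i-1} + q_{i-2} with p_{-2}=0, p_{-1}=1, q_{-2}=1, q_{-1}=0), until the denominator exceeds 15:
  i=0: a_0=3, p_0 = 3*1 + 0 = 3, q_0 = 3*0 + 1 = 1.
  i=1: a_1=7, p_1 = 7*3 + 1 = 22, q_1 = 7*1 + 0 = 7.
  i=2: a_2=1, p_2 = 1*22 + 3 = 25, q_2 = 1*7 + 1 = 8.
  i=3: a_3=1, p_3 = 1*25 + 22 = 47, q_3 = 1*8 + 7 = 15.
  i=4: a_4=7, p_4 = 7*47 + 25 = 354, q_4 = 7*15 + 8 = 113.
q_4 = 113 > 15, so the last convergent with denominator <= 15 is p_3/q_3 = 47/15.
The closest fraction with denominator <= 15 is either p_3/q_3 or the intermediate fraction (k*p_3 + p_2)/(k*q_3 + q_2) with the largest k >= 1 whose denominator stays <= 15; these approach x as k grows, and every other convergent or intermediate fraction in range is farther away.
Largest k: floor((15 - q_2)/q_3) = floor((15 - 8)/15) = 0.
Since k = 0, no intermediate fraction beyond p_3/q_3 has denominator <= 15, so the convergent 47/15 is the closest (its error is |354*15 - 47*113|/(113*15) = 1/1695).

47/15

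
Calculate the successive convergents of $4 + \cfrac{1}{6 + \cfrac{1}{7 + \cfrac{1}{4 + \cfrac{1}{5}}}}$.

Using the convergent recurrence p_i = a_i*p_{i-1} + p_{i-2}, q_i = a_i*q_{i-1} + q_{i-2} with p_{-2}=0, p_{-1}=1, q_{-2}=1, q_{-1}=0:
  i=0: a_0=4, p_0 = 4*1 + 0 = 4, q_0 = 4*0 + 1 = 1.
  i=1: a_1=6, p_1 = 6*4 + 1 = 25, q_1 = 6*1 + 0 = 6.
  i=2: a_2=7, p_2 = 7*25 + 4 = 179, q_2 = 7*6 + 1 = 43.
  i=3: a_3=4, p_3 = 4*179 + 25 = 741, q_3 = 4*43 + 6 = 178.
  i=4: a_4=5, p_4 = 5*741 + 179 = 3884, q_4 = 5*178 + 43 = 933.

4/1, 25/6, 179/43, 741/178, 3884/933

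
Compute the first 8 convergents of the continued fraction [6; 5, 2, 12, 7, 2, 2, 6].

Using the convergent recurrence p_i = a_i*p_{i-1} + p_{i-2}, q_i = a_i*q_{i-1} + q_{i-2} with p_{-2}=0, p_{-1}=1, q_{-2}=1, q_{-1}=0:
  i=0: a_0=6, p_0 = 6*1 + 0 = 6, q_0 = 6*0 + 1 = 1.
  i=1: a_1=5, p_1 = 5*6 + 1 = 31, q_1 = 5*1 + 0 = 5.
  i=2: a_2=2, p_2 = 2*31 + 6 = 68, q_2 = 2*5 + 1 = 11.
  i=3: a_3=12, p_3 = 12*68 + 31 = 847, q_3 = 12*11 + 5 = 137.
  i=4: a_4=7, p_4 = 7*847 + 68 = 5997, q_4 = 7*137 + 11 = 970.
  i=5: a_5=2, p_5 = 2*5997 + 847 = 12841, q_5 = 2*970 + 137 = 2077.
  i=6: a_6=2, p_6 = 2*12841 + 5997 = 31679, q_6 = 2*2077 + 970 = 5124.
  i=7: a_7=6, p_7 = 6*31679 + 12841 = 202915, q_7 = 6*5124 + 2077 = 32821.

6/1, 31/5, 68/11, 847/137, 5997/970, 12841/2077, 31679/5124, 202915/32821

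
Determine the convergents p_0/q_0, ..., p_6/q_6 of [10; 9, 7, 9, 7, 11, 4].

10/1, 91/9, 647/64, 5914/585, 42045/4159, 468409/46334, 1915681/189495

Using the convergent recurrence p_i = a_i*p_{i-1} + p_{i-2}, q_i = a_i*q_{i-1} + q_{i-2} with p_{-2}=0, p_{-1}=1, q_{-2}=1, q_{-1}=0:
  i=0: a_0=10, p_0 = 10*1 + 0 = 10, q_0 = 10*0 + 1 = 1.
  i=1: a_1=9, p_1 = 9*10 + 1 = 91, q_1 = 9*1 + 0 = 9.
  i=2: a_2=7, p_2 = 7*91 + 10 = 647, q_2 = 7*9 + 1 = 64.
  i=3: a_3=9, p_3 = 9*647 + 91 = 5914, q_3 = 9*64 + 9 = 585.
  i=4: a_4=7, p_4 = 7*5914 + 647 = 42045, q_4 = 7*585 + 64 = 4159.
  i=5: a_5=11, p_5 = 11*42045 + 5914 = 468409, q_5 = 11*4159 + 585 = 46334.
  i=6: a_6=4, p_6 = 4*468409 + 42045 = 1915681, q_6 = 4*46334 + 4159 = 189495.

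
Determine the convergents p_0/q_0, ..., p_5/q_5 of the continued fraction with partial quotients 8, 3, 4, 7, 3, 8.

8/1, 25/3, 108/13, 781/94, 2451/295, 20389/2454

Using the convergent recurrence p_i = a_i*p_{i-1} + p_{i-2}, q_i = a_i*q_{i-1} + q_{i-2} with p_{-2}=0, p_{-1}=1, q_{-2}=1, q_{-1}=0:
  i=0: a_0=8, p_0 = 8*1 + 0 = 8, q_0 = 8*0 + 1 = 1.
  i=1: a_1=3, p_1 = 3*8 + 1 = 25, q_1 = 3*1 + 0 = 3.
  i=2: a_2=4, p_2 = 4*25 + 8 = 108, q_2 = 4*3 + 1 = 13.
  i=3: a_3=7, p_3 = 7*108 + 25 = 781, q_3 = 7*13 + 3 = 94.
  i=4: a_4=3, p_4 = 3*781 + 108 = 2451, q_4 = 3*94 + 13 = 295.
  i=5: a_5=8, p_5 = 8*2451 + 781 = 20389, q_5 = 8*295 + 94 = 2454.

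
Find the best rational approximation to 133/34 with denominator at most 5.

Expand x = 133/34 as a continued fraction with the Euclidean algorithm:
  133 = 3*34 + 31, so a_0 = 3.
  34 = 1*31 + 3, so a_1 = 1.
  31 = 10*3 + 1, so a_2 = 10.
  3 = 3*1 + 0, so a_3 = 3.
so x = [3; 1, 10, 3].
Convergents (p_i = a_i*p_{i-1} + p_{i-2}, q_i = a_i*q_{i-1} + q_{i-2} with p_{-2}=0, p_{-1}=1, q_{-2}=1, q_{-1}=0), until the denominator exceeds 5:
  i=0: a_0=3, p_0 = 3*1 + 0 = 3, q_0 = 3*0 + 1 = 1.
  i=1: a_1=1, p_1 = 1*3 + 1 = 4, q_1 = 1*1 + 0 = 1.
  i=2: a_2=10, p_2 = 10*4 + 3 = 43, q_2 = 10*1 + 1 = 11.
q_2 = 11 > 5, so the last convergent with denominator <= 5 is p_1/q_1 = 4/1.
The closest fraction with denominator <= 5 is either p_1/q_1 or the intermediate fraction (k*p_1 + p_0)/(k*q_1 + q_0) with the largest k >= 1 whose denominator stays <= 5; these approach x as k grows, and every other convergent or intermediate fraction in range is farther away.
Largest k: floor((5 - q_0)/q_1) = floor((5 - 1)/1) = 4.
That gives (4*4 + 3)/(4*1 + 1) = 19/5.
Compare the errors: |x - 4/1| = |133*1 - 4*34|/(34*1) = 3/34, and |x - 19/5| = |133*5 - 19*34|/(34*5) = 19/170.
Cross-multiplying, 3*170 = 510 < 646 = 19*34, so 3/34 is smaller: the convergent 4/1 is closer to x than 19/5.

4/1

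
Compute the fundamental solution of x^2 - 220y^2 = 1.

First expand sqrt(220) as a continued fraction. With x_i = (sqrt(220) + m_i)/d_i and (m_0, d_0) = (0, 1): a_0 = floor(sqrt(220)) = 14, since 14^2 = 196 <= 220 < 225 = 15^2.
Iterate m_{i+1} = d_i*a_i - m_i, d_{i+1} = (220 - m_{i+1}^2)/d_i, a_{i+1} = floor((a_0 + m_{i+1})/d_{i+1}):
  m_1 = 1*14 - 0 = 14, d_1 = (220 - 14^2)/1 = 24/1 = 24, a_1 = floor((14 + 14)/24) = 1.
  m_2 = 24*1 - 14 = 10, d_2 = (220 - 10^2)/24 = 120/24 = 5, a_2 = floor((14 + 10)/5) = 4.
  m_3 = 5*4 - 10 = 10, d_3 = (220 - 10^2)/5 = 120/5 = 24, a_3 = floor((14 + 10)/24) = 1.
  m_4 = 24*1 - 10 = 14, d_4 = (220 - 14^2)/24 = 24/24 = 1, a_4 = floor((14 + 14)/1) = 28.
  m_5 = 1*28 - 14 = 14, d_5 = (220 - 14^2)/1 = 24/1 = 24: (m_5, d_5) = (m_1, d_1) = (14, 24), so from here the quotients repeat a_1, ..., a_4; the period length is 4.
So sqrt(220) = [14; (1, 4, 1, 28)] with period length k = 4.
k is even, so the fundamental solution of x^2 - 220y^2 = 1 is (p_{k-1}, q_{k-1}) = (p_3, q_3); compute convergents through index 3.
Convergents (p_i = a_i*p_{i-1} + p_{i-2}, q_i = a_i*q_{i-1} + q_{i-2} with p_{-2}=0, p_{-1}=1, q_{-2}=1, q_{-1}=0):
  i=0: a_0=14, p_0 = 14*1 + 0 = 14, q_0 = 14*0 + 1 = 1.
  i=1: a_1=1, p_1 = 1*14 + 1 = 15, q_1 = 1*1 + 0 = 1.
  i=2: a_2=4, p_2 = 4*15 + 14 = 74, q_2 = 4*1 + 1 = 5.
  i=3: a_3=1, p_3 = 1*74 + 15 = 89, q_3 = 1*5 + 1 = 6.
Check: 89^2 - 220*6^2 = 7921 - 7920 = 1, so (x, y) = (89, 6) solves the equation, and by the theorem it is the least positive solution.

(x, y) = (89, 6)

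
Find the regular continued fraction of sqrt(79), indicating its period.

[8; (1, 7, 1, 16)]

Write x_i = (sqrt(79) + m_i)/d_i with (m_0, d_0) = (0, 1). a_0 = floor(sqrt(79)) = 8, since 8^2 = 64 <= 79 < 81 = 9^2.
Iterate m_{i+1} = d_i*a_i - m_i, d_{i+1} = (79 - m_{i+1}^2)/d_i, a_{i+1} = floor((a_0 + m_{i+1})/d_{i+1}):
  m_1 = 1*8 - 0 = 8, d_1 = (79 - 8^2)/1 = 15/1 = 15, a_1 = floor((8 + 8)/15) = 1.
  m_2 = 15*1 - 8 = 7, d_2 = (79 - 7^2)/15 = 30/15 = 2, a_2 = floor((8 + 7)/2) = 7.
  m_3 = 2*7 - 7 = 7, d_3 = (79 - 7^2)/2 = 30/2 = 15, a_3 = floor((8 + 7)/15) = 1.
  m_4 = 15*1 - 7 = 8, d_4 = (79 - 8^2)/15 = 15/15 = 1, a_4 = floor((8 + 8)/1) = 16.
  m_5 = 1*16 - 8 = 8, d_5 = (79 - 8^2)/1 = 15/1 = 15: (m_5, d_5) = (m_1, d_1) = (8, 15), so from here the quotients repeat a_1, ..., a_4; the period length is 4.
Hence the expansion of sqrt(79) is a_0 = 8 followed by the repeating block 1, 7, 1, 16 (period 4).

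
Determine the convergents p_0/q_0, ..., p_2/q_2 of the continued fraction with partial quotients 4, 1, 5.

4/1, 5/1, 29/6

Using the convergent recurrence p_i = a_i*p_{i-1} + p_{i-2}, q_i = a_i*q_{i-1} + q_{i-2} with p_{-2}=0, p_{-1}=1, q_{-2}=1, q_{-1}=0:
  i=0: a_0=4, p_0 = 4*1 + 0 = 4, q_0 = 4*0 + 1 = 1.
  i=1: a_1=1, p_1 = 1*4 + 1 = 5, q_1 = 1*1 + 0 = 1.
  i=2: a_2=5, p_2 = 5*5 + 4 = 29, q_2 = 5*1 + 1 = 6.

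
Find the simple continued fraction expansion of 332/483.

[0; 1, 2, 5, 30]

Run the Euclidean algorithm on 332 and 483; the successive quotients are the partial quotients a_0, a_1, ... (each step inverts the fractional part left over by the previous one):
  332 = 0*483 + 332, so a_0 = 0.
  483 = 1*332 + 151, so a_1 = 1.
  332 = 2*151 + 30, so a_2 = 2.
  151 = 5*30 + 1, so a_3 = 5.
  30 = 30*1 + 0, so a_4 = 30.
The remainder reaches 0 after 5 divisions, so the expansion has 5 partial quotients, read off in order.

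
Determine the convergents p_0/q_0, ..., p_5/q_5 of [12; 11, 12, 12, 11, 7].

12/1, 133/11, 1608/133, 19429/1607, 215327/17810, 1526718/126277

Using the convergent recurrence p_i = a_i*p_{i-1} + p_{i-2}, q_i = a_i*q_{i-1} + q_{i-2} with p_{-2}=0, p_{-1}=1, q_{-2}=1, q_{-1}=0:
  i=0: a_0=12, p_0 = 12*1 + 0 = 12, q_0 = 12*0 + 1 = 1.
  i=1: a_1=11, p_1 = 11*12 + 1 = 133, q_1 = 11*1 + 0 = 11.
  i=2: a_2=12, p_2 = 12*133 + 12 = 1608, q_2 = 12*11 + 1 = 133.
  i=3: a_3=12, p_3 = 12*1608 + 133 = 19429, q_3 = 12*133 + 11 = 1607.
  i=4: a_4=11, p_4 = 11*19429 + 1608 = 215327, q_4 = 11*1607 + 133 = 17810.
  i=5: a_5=7, p_5 = 7*215327 + 19429 = 1526718, q_5 = 7*17810 + 1607 = 126277.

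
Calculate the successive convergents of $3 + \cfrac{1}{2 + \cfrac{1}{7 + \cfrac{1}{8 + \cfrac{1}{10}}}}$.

Using the convergent recurrence p_i = a_i*p_{i-1} + p_{i-2}, q_i = a_i*q_{i-1} + q_{i-2} with p_{-2}=0, p_{-1}=1, q_{-2}=1, q_{-1}=0:
  i=0: a_0=3, p_0 = 3*1 + 0 = 3, q_0 = 3*0 + 1 = 1.
  i=1: a_1=2, p_1 = 2*3 + 1 = 7, q_1 = 2*1 + 0 = 2.
  i=2: a_2=7, p_2 = 7*7 + 3 = 52, q_2 = 7*2 + 1 = 15.
  i=3: a_3=8, p_3 = 8*52 + 7 = 423, q_3 = 8*15 + 2 = 122.
  i=4: a_4=10, p_4 = 10*423 + 52 = 4282, q_4 = 10*122 + 15 = 1235.

3/1, 7/2, 52/15, 423/122, 4282/1235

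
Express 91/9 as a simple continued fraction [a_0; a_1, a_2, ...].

[10; 9]

Run the Euclidean algorithm on 91 and 9; the successive quotients are the partial quotients a_0, a_1, ... (each step inverts the fractional part left over by the previous one):
  91 = 10*9 + 1, so a_0 = 10.
  9 = 9*1 + 0, so a_1 = 9.
The remainder reaches 0 after 2 divisions, so the expansion has 2 partial quotients, read off in order.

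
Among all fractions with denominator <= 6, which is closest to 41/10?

25/6

Expand x = 41/10 as a continued fraction with the Euclidean algorithm:
  41 = 4*10 + 1, so a_0 = 4.
  10 = 10*1 + 0, so a_1 = 10.
so x = [4; 10].
Convergents (p_i = a_i*p_{i-1} + p_{i-2}, q_i = a_i*q_{i-1} + q_{i-2} with p_{-2}=0, p_{-1}=1, q_{-2}=1, q_{-1}=0), until the denominator exceeds 6:
  i=0: a_0=4, p_0 = 4*1 + 0 = 4, q_0 = 4*0 + 1 = 1.
  i=1: a_1=10, p_1 = 10*4 + 1 = 41, q_1 = 10*1 + 0 = 10.
q_1 = 10 > 6, so the last convergent with denominator <= 6 is p_0/q_0 = 4/1.
The closest fraction with denominator <= 6 is either p_0/q_0 or the intermediate fraction (k*p_0 + p_{-1})/(k*q_0 + q_{-1}) with the largest k >= 1 whose denominator stays <= 6; these approach x as k grows, and every other convergent or intermediate fraction in range is farther away.
Largest k: floor((6 - q_{-1})/q_0) = floor((6 - 0)/1) = 6 (using the seeds p_{-1} = 1, q_{-1} = 0).
That gives (6*4 + 1)/(6*1 + 0) = 25/6.
Compare the errors: |x - 4/1| = |41*1 - 4*10|/(10*1) = 1/10, and |x - 25/6| = |41*6 - 25*10|/(10*6) = 4/60.
Cross-multiplying, 4*10 = 40 < 60 = 1*60, so 4/60 is smaller: the intermediate fraction 25/6 is closer to x than 4/1.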